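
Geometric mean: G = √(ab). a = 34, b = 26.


GM = √(34×26) = √884 = 29.7321

GM = 29.7321


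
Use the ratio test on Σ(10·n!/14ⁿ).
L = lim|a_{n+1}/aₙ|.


aₙ = 10·n!/14^n
a_{n+1}/aₙ = (n+1)!/14^(n+1) × 14^n/n!  (constant 10 cancels)
= (n+1)/14
L = lim(n→∞) (n+1)/14 = ∞
L > 1 → series DIVERGES

Diverges (ratio test: L = ∞ > 1)


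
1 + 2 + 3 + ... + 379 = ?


n(n+1)/2 = 379×380/2 = 144020/2 = 72010

Σk = 72010


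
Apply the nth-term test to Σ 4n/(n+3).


lim(n→∞) 4n/(n+3) = 4/1 = 4  (divide numerator and denominator by n)
lim aₙ = 4 ≠ 0 → series DIVERGES

Diverges (lim aₙ = 4 ≠ 0)


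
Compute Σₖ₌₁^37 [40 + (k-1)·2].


aₙ = 40 + (37-1)×2 = 112
Sₙ = n(a₁+aₙ)/2 = 37×(40+112)/2
= 37×152/2 = 2812

S_37 = 2812


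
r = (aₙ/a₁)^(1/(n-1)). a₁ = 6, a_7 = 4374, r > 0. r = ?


r^(n-1) = aₙ/a₁
r^6 = 4374/6 = 729
r = 729^(1/6)
= ±3; taking r > 0 gives r = 3

r = 3


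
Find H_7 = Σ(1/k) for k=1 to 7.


H_7 = 1/1 + 1/2 + 1/3 + 1/4 + 1/5 + 1/6 + 1/7
= 363/140
≈ 2.5929

H_7 = 363/140 ≈ 2.5929


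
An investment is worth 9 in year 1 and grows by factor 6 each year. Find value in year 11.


aₙ = a₁·r^(n-1)
= 9×6^10
= 9×60466176
= 544195584

a_11 = 544195584


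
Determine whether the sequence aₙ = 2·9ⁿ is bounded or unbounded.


aₙ = 2·9ⁿ → as n→∞, aₙ→∞ (since base 9 > 1)
No finite upper bound exists
The sequence is UNBOUNDED

Unbounded (aₙ → ∞ as n → ∞)


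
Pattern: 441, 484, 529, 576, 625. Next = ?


Pattern: perfect squares: n²
Terms: 441, 484, 529, 576, 625
Next term = 676

Next term = 676


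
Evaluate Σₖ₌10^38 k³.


Σₖ₌10^38 k³ = [38·39/2]² − [9·10/2]²
= 549081 − 2025 = 547056

Σk³ = 547056


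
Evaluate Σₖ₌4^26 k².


Σₖ₌4^26 k² = Σₖ₌₁^26 k² − Σₖ₌₁^3 k²
= 26·27·53/6 − 3·4·7/6
= 6201 − 14 = 6187

Σk² = 6187


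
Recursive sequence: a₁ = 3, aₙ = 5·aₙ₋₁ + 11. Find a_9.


Computing step by step:
a_1 = 3
a_2 = 26
a_3 = 141
a_4 = 716
a_5 = 3591
a_6 = 17966
a_7 = 89841
a_8 = 449216
a_9 = 2246091


a_9 = 2246091


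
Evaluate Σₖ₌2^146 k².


Σₖ₌2^146 k² = Σₖ₌₁^146 k² − Σₖ₌₁^1 k²
= 146·147·293/6 − 1·2·3/6
= 1048061 − 1 = 1048060

Σk² = 1048060


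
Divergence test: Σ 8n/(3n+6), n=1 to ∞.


lim(n→∞) 8n/(3n+6) = 8/3 = 8/3  (divide numerator and denominator by n)
lim aₙ = 8/3 ≠ 0 → series DIVERGES

Diverges (lim aₙ = 8/3 ≠ 0)


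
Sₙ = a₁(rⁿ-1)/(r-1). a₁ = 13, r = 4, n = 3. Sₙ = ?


Sₙ = 13×(4^3 - 1)/(4 - 1)
= 13×(64 - 1)/3
= 13×63/3
= 273

S_3 = 273


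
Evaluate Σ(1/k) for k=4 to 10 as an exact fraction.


Σₖ₌4^10 1/k = 1/4 + 1/5 + 1/6 + 1/7 + 1/8 + 1/9 + 1/10
= 2761/2520
≈ 1.0956

Sum = 2761/2520 ≈ 1.0956


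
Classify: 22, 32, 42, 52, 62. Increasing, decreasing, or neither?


Differences: 10, 10, 10, 10
All differences > 0 → strictly INCREASING

Monotonically increasing


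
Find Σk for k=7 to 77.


Σₖ₌7^77 k = Σₖ₌₁^77 k − Σₖ₌₁^6 k
= 77·78/2 − 6·7/2
= 3003 − 21 = 2982

Σk = 2982


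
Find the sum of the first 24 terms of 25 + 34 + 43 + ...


aₙ = 25 + (24-1)×9 = 232
Sₙ = n(a₁+aₙ)/2 = 24×(25+232)/2
= 24×257/2 = 3084

S_24 = 3084


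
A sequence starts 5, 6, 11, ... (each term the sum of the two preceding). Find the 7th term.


Computing iteratively: 5, 6, 11, 17, 28, 45, 73
a_7 = 73

a_7 = 73


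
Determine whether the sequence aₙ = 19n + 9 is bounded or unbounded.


aₙ = 19n + 9 → as n→∞, aₙ→∞
No finite upper bound exists
The sequence is UNBOUNDED

Unbounded (aₙ → ∞ as n → ∞)


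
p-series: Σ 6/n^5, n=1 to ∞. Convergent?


p-series test: Σ c/n^p converges if p > 1, diverges if p ≤ 1 (constant c > 0 doesn't affect convergence).
p = 5
5 > 1 → CONVERGES

Converges (p = 5 > 1)


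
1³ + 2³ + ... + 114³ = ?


n(n+1)/2 = 114×115/2 = 6555
Σk³ = 6555² = 42968025

Σk³ = 42968025


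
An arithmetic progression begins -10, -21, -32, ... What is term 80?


aₙ = a₁ + (n-1)d
= -10 + (80-1)×-11
= -10 - 869
= -879

a_80 = -879


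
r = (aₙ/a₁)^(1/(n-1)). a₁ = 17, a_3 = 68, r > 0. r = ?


r^(n-1) = aₙ/a₁
r^2 = 68/17 = 4
r = 4^(1/2)
= ±2; taking r > 0 gives r = 2

r = 2


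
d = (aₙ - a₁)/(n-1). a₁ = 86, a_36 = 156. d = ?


d = (aₙ - a₁)/(n-1)
= (156 - 86)/(36-1)
= 70/35 = 2

d = 2


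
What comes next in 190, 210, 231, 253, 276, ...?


Pattern: triangular numbers: n(n+1)/2
Terms: 190, 210, 231, 253, 276
Next term = 300

Next term = 300


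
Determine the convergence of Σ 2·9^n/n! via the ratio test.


aₙ = 2·9^n/n!
a_{n+1}/aₙ = 9^(n+1)/(n+1)! × n!/9^n  (constant 2 cancels)
= 9/(n+1)
L = lim(n→∞) 9/(n+1) = 0
L < 1 → series CONVERGES

Converges (ratio test: L = 0 < 1)


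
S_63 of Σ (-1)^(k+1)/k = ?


S = 1 - 1/2 + 1/3 - 1/4 + 1/5 - 1/6 + 1/7 - 1/8 ± ...
= 0.701
(Full series converges to +ln(2) ≈ +0.6931)

S_63 = 0.701


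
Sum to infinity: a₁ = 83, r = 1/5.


S∞ = a₁/(1-r) = 83/(1 - 1/5)
= 83/(4/5)
= 415/4

S∞ = 415/4


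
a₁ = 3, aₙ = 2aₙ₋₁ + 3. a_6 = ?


Computing step by step:
a_1 = 3
a_2 = 9
a_3 = 21
a_4 = 45
a_5 = 93
a_6 = 189


a_6 = 189


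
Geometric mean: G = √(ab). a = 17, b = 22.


GM = √(17×22) = √374 = 19.3391

GM = 19.3391


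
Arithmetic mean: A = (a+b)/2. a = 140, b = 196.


AM = (140 + 196)/2 = 336/2 = 168

AM = 168


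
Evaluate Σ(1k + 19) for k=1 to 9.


Σ(1k+19) = 1·Σk + 19·n
= 1·45 + 19·9
= 45 + 171 = 216

Σ = 216


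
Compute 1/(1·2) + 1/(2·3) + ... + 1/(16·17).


1/(k(k+1)) = 1/k - 1/(k+1) (partial fractions)
Telescoping: Σ = 1 - 1/17 = 16/17

Sum = 16/17


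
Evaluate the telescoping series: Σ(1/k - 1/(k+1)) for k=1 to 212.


Telescoping: adjacent terms cancel.
= 1/1 - 1/213
= 1 - 1/213 = 212/213

Sum = 212/213


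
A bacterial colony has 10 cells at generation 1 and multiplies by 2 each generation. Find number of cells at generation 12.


aₙ = a₁·r^(n-1)
= 10×2^11
= 10×2048
= 20480

a_12 = 20480


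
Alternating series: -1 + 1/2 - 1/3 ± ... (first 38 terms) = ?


S = -1 + 1/2 - 1/3 + 1/4 - 1/5 + 1/6 - 1/7 + 1/8 ± ...
= -0.6802
(Full series converges to -ln(2) ≈ -0.6931)

S_38 = -0.6802


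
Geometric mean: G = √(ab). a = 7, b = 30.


GM = √(7×30) = √210 = 14.4914

GM = 14.4914


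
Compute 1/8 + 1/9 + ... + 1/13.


Σₖ₌8^13 1/k = 1/8 + 1/9 + 1/10 + 1/11 + 1/12 + 1/13
= 30233/51480
≈ 0.5873

Sum = 30233/51480 ≈ 0.5873


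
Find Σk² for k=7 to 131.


Σₖ₌7^131 k² = Σₖ₌₁^131 k² − Σₖ₌₁^6 k²
= 131·132·263/6 − 6·7·13/6
= 757966 − 91 = 757875

Σk² = 757875


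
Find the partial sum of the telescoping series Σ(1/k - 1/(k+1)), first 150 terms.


Telescoping: adjacent terms cancel.
= 1/1 - 1/151
= 1 - 1/151 = 150/151

Sum = 150/151


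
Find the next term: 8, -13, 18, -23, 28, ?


Pattern: alternating sign, magnitude arithmetic (d=5)
Terms: 8, -13, 18, -23, 28
Next term = -33

Next term = -33


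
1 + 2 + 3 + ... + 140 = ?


n(n+1)/2 = 140×141/2 = 19740/2 = 9870

Σk = 9870


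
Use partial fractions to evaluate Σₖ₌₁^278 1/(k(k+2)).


1/(k(k+2)) = (1/2)·(1/k - 1/(k+2)) (partial fractions)
Telescoping: Σ = (1/2)·(1 + 1/2 - 1/279 - 1/280) = 116621/156240

Sum = 116621/156240


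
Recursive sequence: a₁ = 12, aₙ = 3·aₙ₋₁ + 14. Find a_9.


Computing step by step:
a_1 = 12
a_2 = 50
a_3 = 164
a_4 = 506
a_5 = 1532
a_6 = 4610
a_7 = 13844
a_8 = 41546
a_9 = 124652


a_9 = 124652


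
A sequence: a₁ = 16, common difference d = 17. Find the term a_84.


aₙ = a₁ + (n-1)d
= 16 + (84-1)×17
= 16 + 1411
= 1427

a_84 = 1427


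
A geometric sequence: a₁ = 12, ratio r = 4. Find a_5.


aₙ = a₁·r^(n-1)
= 12×4^4
= 12×256
= 3072

a_5 = 3072


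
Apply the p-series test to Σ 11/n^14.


p-series test: Σ c/n^p converges if p > 1, diverges if p ≤ 1 (constant c > 0 doesn't affect convergence).
p = 14
14 > 1 → CONVERGES

Converges (p = 14 > 1)


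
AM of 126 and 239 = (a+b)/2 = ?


AM = (126 + 239)/2 = 365/2 = 182.5

AM = 182.5


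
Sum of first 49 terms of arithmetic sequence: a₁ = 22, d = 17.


aₙ = 22 + (49-1)×17 = 838
Sₙ = n(a₁+aₙ)/2 = 49×(22+838)/2
= 49×860/2 = 21070

S_49 = 21070


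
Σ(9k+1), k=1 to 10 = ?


Σ(9k+1) = 9·Σk + 1·n
= 9·55 + 1·10
= 495 + 10 = 505

Σ = 505


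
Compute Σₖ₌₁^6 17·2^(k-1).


Sₙ = 17×(2^6 - 1)/(2 - 1)
= 17×(64 - 1)/1
= 17×63/1
= 1071

S_6 = 1071


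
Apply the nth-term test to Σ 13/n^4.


lim(n→∞) 13/n^4 = 0
lim aₙ = 0 → nth-term test is INCONCLUSIVE
(Need other tests; this is actually a convergent p-series with p=4 > 1)

Inconclusive (lim aₙ = 0; need another test)


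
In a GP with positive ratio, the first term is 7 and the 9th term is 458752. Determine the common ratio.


r^(n-1) = aₙ/a₁
r^8 = 458752/7 = 65536
r = 65536^(1/8)
= ±4; taking r > 0 gives r = 4

r = 4


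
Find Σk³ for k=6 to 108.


Σₖ₌6^108 k³ = [108·109/2]² − [5·6/2]²
= 34644996 − 225 = 34644771

Σk³ = 34644771


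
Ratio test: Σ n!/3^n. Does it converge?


aₙ = n!/3^n
a_{n+1}/aₙ = (n+1)!/3^(n+1) × 3^n/n!
= (n+1)/3
L = lim(n→∞) (n+1)/3 = ∞
L > 1 → series DIVERGES

Diverges (ratio test: L = ∞ > 1)


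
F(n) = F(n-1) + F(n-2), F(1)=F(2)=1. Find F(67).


Fibonacci sequence: 1, 1, 2, 3, 5, 8, 13, 21, 34, 55, 89, ...
F(67) = 44945570212853

F(67) = 44945570212853


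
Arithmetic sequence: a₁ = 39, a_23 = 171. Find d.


d = (aₙ - a₁)/(n-1)
= (171 - 39)/(23-1)
= 132/22 = 6

d = 6


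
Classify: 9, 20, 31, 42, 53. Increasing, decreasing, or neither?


Differences: 11, 11, 11, 11
All differences > 0 → strictly INCREASING

Monotonically increasing


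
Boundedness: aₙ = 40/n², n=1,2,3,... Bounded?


a₁ = 40, a₂ = 40/4, a₃ = 40/9, ...
0 < aₙ ≤ 40 for all n ≥ 1
The sequence IS bounded

Bounded (0 < aₙ ≤ 40)


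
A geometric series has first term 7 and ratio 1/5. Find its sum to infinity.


S∞ = a₁/(1-r) = 7/(1 - 1/5)
= 7/(4/5)
= 35/4

S∞ = 35/4


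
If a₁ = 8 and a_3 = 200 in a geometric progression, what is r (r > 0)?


r^(n-1) = aₙ/a₁
r^2 = 200/8 = 25
r = 25^(1/2)
= ±5; taking r > 0 gives r = 5

r = 5


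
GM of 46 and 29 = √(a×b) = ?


GM = √(46×29) = √1334 = 36.524

GM = 36.524


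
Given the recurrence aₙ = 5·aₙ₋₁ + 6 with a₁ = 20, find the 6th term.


Computing step by step:
a_1 = 20
a_2 = 106
a_3 = 536
a_4 = 2686
a_5 = 13436
a_6 = 67186


a_6 = 67186


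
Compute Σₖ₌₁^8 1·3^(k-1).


Sₙ = 1×(3^8 - 1)/(3 - 1)
= 1×(6561 - 1)/2
= 1×6560/2
= 3280

S_8 = 3280


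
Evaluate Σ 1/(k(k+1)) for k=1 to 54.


1/(k(k+1)) = 1/k - 1/(k+1) (partial fractions)
Telescoping: Σ = 1 - 1/55 = 54/55

Sum = 54/55


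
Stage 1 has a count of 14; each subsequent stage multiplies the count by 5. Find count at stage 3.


aₙ = a₁·r^(n-1)
= 14×5^2
= 14×25
= 350

a_3 = 350


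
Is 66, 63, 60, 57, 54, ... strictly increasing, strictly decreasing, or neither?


Differences: -3, -3, -3, -3
All differences < 0 → strictly DECREASING

Monotonically decreasing


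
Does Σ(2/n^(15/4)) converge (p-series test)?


p-series test: Σ c/n^p converges if p > 1, diverges if p ≤ 1 (constant c > 0 doesn't affect convergence).
p = 15/4
15/4 > 1 → CONVERGES

Converges (p = 15/4 > 1)


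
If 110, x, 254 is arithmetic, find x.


AM = (110 + 254)/2 = 364/2 = 182

AM = 182


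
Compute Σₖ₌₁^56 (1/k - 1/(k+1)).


Telescoping: adjacent terms cancel.
= 1/1 - 1/57
= 1 - 1/57 = 56/57

Sum = 56/57


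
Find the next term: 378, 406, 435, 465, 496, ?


Pattern: triangular numbers: n(n+1)/2
Terms: 378, 406, 435, 465, 496
Next term = 528

Next term = 528


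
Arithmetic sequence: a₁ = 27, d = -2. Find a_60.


aₙ = a₁ + (n-1)d
= 27 + (60-1)×-2
= 27 - 118
= -91

a_60 = -91


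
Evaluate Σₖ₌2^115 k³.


Σₖ₌2^115 k³ = [115·116/2]² − [1·2/2]²
= 44488900 − 1 = 44488899

Σk³ = 44488899


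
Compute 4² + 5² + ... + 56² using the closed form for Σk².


Σₖ₌4^56 k² = Σₖ₌₁^56 k² − Σₖ₌₁^3 k²
= 56·57·113/6 − 3·4·7/6
= 60116 − 14 = 60102

Σk² = 60102


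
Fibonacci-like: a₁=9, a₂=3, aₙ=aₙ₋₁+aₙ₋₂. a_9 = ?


Computing iteratively: 9, 3, 12, 15, 27, 42, 69, 111, 180
a_9 = 180

a_9 = 180


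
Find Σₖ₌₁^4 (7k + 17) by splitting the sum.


Σ(7k+17) = 7·Σk + 17·n
= 7·10 + 17·4
= 70 + 68 = 138

Σ = 138


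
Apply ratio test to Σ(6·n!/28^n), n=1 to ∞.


aₙ = 6·n!/28^n
a_{n+1}/aₙ = (n+1)!/28^(n+1) × 28^n/n!  (constant 6 cancels)
= (n+1)/28
L = lim(n→∞) (n+1)/28 = ∞
L > 1 → series DIVERGES

Diverges (ratio test: L = ∞ > 1)


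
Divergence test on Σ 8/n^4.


lim(n→∞) 8/n^4 = 0
lim aₙ = 0 → nth-term test is INCONCLUSIVE
(Need other tests; this is actually a convergent p-series with p=4 > 1)

Inconclusive (lim aₙ = 0; need another test)


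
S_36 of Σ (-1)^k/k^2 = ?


S = -1 + 1/4 - 1/9 + 1/16 - 1/25 + 1/36 - 1/49 + 1/64 ± ...
= -0.8221
(Full series converges to -π²/12 ≈ -0.8225)

S_36 = -0.8221


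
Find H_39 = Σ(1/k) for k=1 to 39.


H_39 = 1/1 + 1/2 + 1/3 + ... + 1/39
= 2066035355155033/485721041551200
≈ 4.2535

H_39 = 2066035355155033/485721041551200 ≈ 4.2535


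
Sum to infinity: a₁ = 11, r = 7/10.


S∞ = a₁/(1-r) = 11/(1 - 7/10)
= 11/(3/10)
= 110/3

S∞ = 110/3


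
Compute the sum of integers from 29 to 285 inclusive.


Σₖ₌29^285 k = Σₖ₌₁^285 k − Σₖ₌₁^28 k
= 285·286/2 − 28·29/2
= 40755 − 406 = 40349

Σk = 40349


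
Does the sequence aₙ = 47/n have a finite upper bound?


a₁ = 47, a₂ = 47/2, a₃ = 47/3, ...
0 < aₙ ≤ 47 for all n ≥ 1
Lower bound: 0, Upper bound: 47
The sequence IS bounded

Bounded (0 < aₙ ≤ 47)


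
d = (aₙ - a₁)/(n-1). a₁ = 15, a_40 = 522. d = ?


d = (aₙ - a₁)/(n-1)
= (522 - 15)/(40-1)
= 507/39 = 13

d = 13


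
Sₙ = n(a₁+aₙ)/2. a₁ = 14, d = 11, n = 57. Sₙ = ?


aₙ = 14 + (57-1)×11 = 630
Sₙ = n(a₁+aₙ)/2 = 57×(14+630)/2
= 57×644/2 = 18354

S_57 = 18354


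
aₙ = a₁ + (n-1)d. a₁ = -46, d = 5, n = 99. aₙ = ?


aₙ = a₁ + (n-1)d
= -46 + (99-1)×5
= -46 + 490
= 444

a_99 = 444


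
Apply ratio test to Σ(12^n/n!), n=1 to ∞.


aₙ = 12^n/n!
a_{n+1}/aₙ = 12^(n+1)/(n+1)! × n!/12^n
= 12/(n+1)
L = lim(n→∞) 12/(n+1) = 0
L < 1 → series CONVERGES

Converges (ratio test: L = 0 < 1)


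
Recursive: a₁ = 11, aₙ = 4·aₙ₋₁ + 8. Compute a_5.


Computing step by step:
a_1 = 11
a_2 = 52
a_3 = 216
a_4 = 872
a_5 = 3496


a_5 = 3496


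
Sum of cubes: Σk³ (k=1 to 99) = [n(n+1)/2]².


n(n+1)/2 = 99×100/2 = 4950
Σk³ = 4950² = 24502500

Σk³ = 24502500


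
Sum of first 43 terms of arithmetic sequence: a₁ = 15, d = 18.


aₙ = 15 + (43-1)×18 = 771
Sₙ = n(a₁+aₙ)/2 = 43×(15+771)/2
= 43×786/2 = 16899

S_43 = 16899


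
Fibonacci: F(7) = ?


Fibonacci sequence: 1, 1, 2, 3, 5, 8, 13
F(7) = 13

F(7) = 13


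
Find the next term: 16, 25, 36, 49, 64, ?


Pattern: perfect squares: n²
Terms: 16, 25, 36, 49, 64
Next term = 81

Next term = 81


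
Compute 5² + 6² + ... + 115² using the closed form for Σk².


Σₖ₌5^115 k² = Σₖ₌₁^115 k² − Σₖ₌₁^4 k²
= 115·116·231/6 − 4·5·9/6
= 513590 − 30 = 513560

Σk² = 513560


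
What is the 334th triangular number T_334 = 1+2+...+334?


n(n+1)/2 = 334×335/2 = 111890/2 = 55945

Σk = 55945


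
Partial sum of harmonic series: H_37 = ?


H_37 = 1/1 + 1/2 + 1/3 + ... + 1/37
= 2040798836801833/485721041551200
≈ 4.2016

H_37 = 2040798836801833/485721041551200 ≈ 4.2016


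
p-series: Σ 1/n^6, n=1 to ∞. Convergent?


p-series test: Σ c/n^p converges if p > 1, diverges if p ≤ 1 (constant c > 0 doesn't affect convergence).
p = 6
6 > 1 → CONVERGES

Converges (p = 6 > 1)


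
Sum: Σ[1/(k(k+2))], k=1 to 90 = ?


1/(k(k+2)) = (1/2)·(1/k - 1/(k+2)) (partial fractions)
Telescoping: Σ = (1/2)·(1 + 1/2 - 1/91 - 1/92) = 12375/16744

Sum = 12375/16744


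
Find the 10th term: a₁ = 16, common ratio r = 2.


aₙ = a₁·r^(n-1)
= 16×2^9
= 16×512
= 8192

a_10 = 8192


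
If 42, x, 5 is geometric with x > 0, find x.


GM = √(42×5) = √210 = 14.4914

GM = 14.4914


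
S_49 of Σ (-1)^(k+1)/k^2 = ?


S = 1 - 1/4 + 1/9 - 1/16 + 1/25 - 1/36 + 1/49 - 1/64 ± ...
= 0.8227
(Full series converges to +π²/12 ≈ +0.8225)

S_49 = 0.8227


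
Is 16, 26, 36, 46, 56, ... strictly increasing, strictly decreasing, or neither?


Differences: 10, 10, 10, 10
All differences > 0 → strictly INCREASING

Monotonically increasing


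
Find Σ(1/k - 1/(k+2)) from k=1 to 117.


Telescoping with gap 2: two head and two tail terms survive.
= (1 + 1/2) - (1/118 + 1/119)
= 3/2 - 1/118 - 1/119 = 10413/7021

Sum = 10413/7021


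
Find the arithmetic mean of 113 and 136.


AM = (113 + 136)/2 = 249/2 = 124.5

AM = 124.5


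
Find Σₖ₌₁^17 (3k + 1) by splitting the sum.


Σ(3k+1) = 3·Σk + 1·n
= 3·153 + 1·17
= 459 + 17 = 476

Σ = 476


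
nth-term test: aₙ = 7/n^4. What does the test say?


lim(n→∞) 7/n^4 = 0
lim aₙ = 0 → nth-term test is INCONCLUSIVE
(Need other tests; this is actually a convergent p-series with p=4 > 1)

Inconclusive (lim aₙ = 0; need another test)


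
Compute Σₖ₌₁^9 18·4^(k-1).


Sₙ = 18×(4^9 - 1)/(4 - 1)
= 18×(262144 - 1)/3
= 18×262143/3
= 1572858

S_9 = 1572858


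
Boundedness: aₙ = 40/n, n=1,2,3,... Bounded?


a₁ = 40, a₂ = 40/2, a₃ = 40/3, ...
0 < aₙ ≤ 40 for all n ≥ 1
Lower bound: 0, Upper bound: 40
The sequence IS bounded

Bounded (0 < aₙ ≤ 40)


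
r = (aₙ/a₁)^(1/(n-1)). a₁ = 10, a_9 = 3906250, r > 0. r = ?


r^(n-1) = aₙ/a₁
r^8 = 3906250/10 = 390625
r = 390625^(1/8)
= ±5; taking r > 0 gives r = 5

r = 5


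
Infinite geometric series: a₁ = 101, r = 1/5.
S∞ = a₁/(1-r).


S∞ = a₁/(1-r) = 101/(1 - 1/5)
= 101/(4/5)
= 505/4

S∞ = 505/4


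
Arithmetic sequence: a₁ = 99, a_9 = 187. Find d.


d = (aₙ - a₁)/(n-1)
= (187 - 99)/(9-1)
= 88/8 = 11

d = 11


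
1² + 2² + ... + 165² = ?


n = 165
n(n+1)(2n+1)/6 = 165×166×331/6
= 9066090/6 = 1511015

Σk² = 1511015


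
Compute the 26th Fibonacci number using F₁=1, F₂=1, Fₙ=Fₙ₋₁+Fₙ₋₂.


Fibonacci sequence: 1, 1, 2, 3, 5, 8, 13, 21, 34, 55, 89, ...
F(26) = 121393

F(26) = 121393


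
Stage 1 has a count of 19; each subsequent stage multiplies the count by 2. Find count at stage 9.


aₙ = a₁·r^(n-1)
= 19×2^8
= 19×256
= 4864

a_9 = 4864


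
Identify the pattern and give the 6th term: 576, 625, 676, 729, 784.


Pattern: perfect squares: n²
Terms: 576, 625, 676, 729, 784
Next term = 841

Next term = 841


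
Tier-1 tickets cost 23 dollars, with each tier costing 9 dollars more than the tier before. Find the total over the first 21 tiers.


aₙ = 23 + (21-1)×9 = 203
Sₙ = n(a₁+aₙ)/2 = 21×(23+203)/2
= 21×226/2 = 2373

S_21 = 2373


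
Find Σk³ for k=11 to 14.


Σₖ₌11^14 k³ = [14·15/2]² − [10·11/2]²
= 11025 − 3025 = 8000

Σk³ = 8000


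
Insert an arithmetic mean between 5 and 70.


AM = (5 + 70)/2 = 75/2 = 37.5

AM = 37.5


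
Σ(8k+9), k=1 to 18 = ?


Σ(8k+9) = 8·Σk + 9·n
= 8·171 + 9·18
= 1368 + 162 = 1530

Σ = 1530


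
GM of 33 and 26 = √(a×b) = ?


GM = √(33×26) = √858 = 29.2916

GM = 29.2916


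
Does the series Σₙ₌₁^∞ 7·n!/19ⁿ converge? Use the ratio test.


aₙ = 7·n!/19^n
a_{n+1}/aₙ = (n+1)!/19^(n+1) × 19^n/n!  (constant 7 cancels)
= (n+1)/19
L = lim(n→∞) (n+1)/19 = ∞
L > 1 → series DIVERGES

Diverges (ratio test: L = ∞ > 1)


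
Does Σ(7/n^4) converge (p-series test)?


p-series test: Σ c/n^p converges if p > 1, diverges if p ≤ 1 (constant c > 0 doesn't affect convergence).
p = 4
4 > 1 → CONVERGES

Converges (p = 4 > 1)


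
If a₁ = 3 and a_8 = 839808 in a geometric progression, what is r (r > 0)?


r^(n-1) = aₙ/a₁
r^7 = 839808/3 = 279936
r = 279936^(1/7)
= 6

r = 6


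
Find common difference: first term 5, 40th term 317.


d = (aₙ - a₁)/(n-1)
= (317 - 5)/(40-1)
= 312/39 = 8

d = 8


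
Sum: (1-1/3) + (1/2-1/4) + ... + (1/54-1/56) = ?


Telescoping with gap 2: two head and two tail terms survive.
= (1 + 1/2) - (1/55 + 1/56)
= 3/2 - 1/55 - 1/56 = 4509/3080

Sum = 4509/3080


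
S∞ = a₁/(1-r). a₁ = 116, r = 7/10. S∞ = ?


S∞ = a₁/(1-r) = 116/(1 - 7/10)
= 116/(3/10)
= 1160/3

S∞ = 1160/3


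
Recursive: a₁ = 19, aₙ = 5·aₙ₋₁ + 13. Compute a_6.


Computing step by step:
a_1 = 19
a_2 = 108
a_3 = 553
a_4 = 2778
a_5 = 13903
a_6 = 69528


a_6 = 69528


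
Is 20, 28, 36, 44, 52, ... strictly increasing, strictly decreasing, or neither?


Differences: 8, 8, 8, 8
All differences > 0 → strictly INCREASING

Monotonically increasing


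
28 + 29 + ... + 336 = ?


Σₖ₌28^336 k = Σₖ₌₁^336 k − Σₖ₌₁^27 k
= 336·337/2 − 27·28/2
= 56616 − 378 = 56238

Σk = 56238


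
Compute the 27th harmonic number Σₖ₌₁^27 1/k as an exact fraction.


H_27 = 1/1 + 1/2 + 1/3 + ... + 1/27
= 312536252003/80313433200
≈ 3.8915

H_27 = 312536252003/80313433200 ≈ 3.8915


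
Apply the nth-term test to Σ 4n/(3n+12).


lim(n→∞) 4n/(3n+12) = 4/3 = 4/3  (divide numerator and denominator by n)
lim aₙ = 4/3 ≠ 0 → series DIVERGES

Diverges (lim aₙ = 4/3 ≠ 0)


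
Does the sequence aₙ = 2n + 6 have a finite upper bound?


aₙ = 2n + 6 → as n→∞, aₙ→∞
No finite upper bound exists
The sequence is UNBOUNDED

Unbounded (aₙ → ∞ as n → ∞)


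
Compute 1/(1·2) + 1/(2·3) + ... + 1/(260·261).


1/(k(k+1)) = 1/k - 1/(k+1) (partial fractions)
Telescoping: Σ = 1 - 1/261 = 260/261

Sum = 260/261


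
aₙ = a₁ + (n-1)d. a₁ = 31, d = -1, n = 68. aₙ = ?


aₙ = a₁ + (n-1)d
= 31 + (68-1)×-1
= 31 - 67
= -36

a_68 = -36


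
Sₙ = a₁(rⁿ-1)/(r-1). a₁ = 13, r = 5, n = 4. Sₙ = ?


Sₙ = 13×(5^4 - 1)/(5 - 1)
= 13×(625 - 1)/4
= 13×624/4
= 2028

S_4 = 2028


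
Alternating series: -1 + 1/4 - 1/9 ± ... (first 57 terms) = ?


S = -1 + 1/4 - 1/9 + 1/16 - 1/25 + 1/36 - 1/49 + 1/64 ± ...
= -0.8226
(Full series converges to -π²/12 ≈ -0.8225)

S_57 = -0.8226


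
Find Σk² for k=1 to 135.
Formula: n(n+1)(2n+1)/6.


n = 135
n(n+1)(2n+1)/6 = 135×136×271/6
= 4975560/6 = 829260

Σk² = 829260


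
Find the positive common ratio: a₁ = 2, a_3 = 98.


r^(n-1) = aₙ/a₁
r^2 = 98/2 = 49
r = 49^(1/2)
= ±7; taking r > 0 gives r = 7

r = 7


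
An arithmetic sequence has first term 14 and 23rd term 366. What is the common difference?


d = (aₙ - a₁)/(n-1)
= (366 - 14)/(23-1)
= 352/22 = 16

d = 16


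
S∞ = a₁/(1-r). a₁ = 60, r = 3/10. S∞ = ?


S∞ = a₁/(1-r) = 60/(1 - 3/10)
= 60/(7/10)
= 600/7

S∞ = 600/7


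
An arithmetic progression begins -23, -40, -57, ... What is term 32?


aₙ = a₁ + (n-1)d
= -23 + (32-1)×-17
= -23 - 527
= -550

a_32 = -550


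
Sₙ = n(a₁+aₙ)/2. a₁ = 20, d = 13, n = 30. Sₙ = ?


aₙ = 20 + (30-1)×13 = 397
Sₙ = n(a₁+aₙ)/2 = 30×(20+397)/2
= 30×417/2 = 6255

S_30 = 6255


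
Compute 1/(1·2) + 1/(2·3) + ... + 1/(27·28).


1/(k(k+1)) = 1/k - 1/(k+1) (partial fractions)
Telescoping: Σ = 1 - 1/28 = 27/28

Sum = 27/28


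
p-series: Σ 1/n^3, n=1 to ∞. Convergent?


p-series test: Σ c/n^p converges if p > 1, diverges if p ≤ 1 (constant c > 0 doesn't affect convergence).
p = 3
3 > 1 → CONVERGES

Converges (p = 3 > 1)


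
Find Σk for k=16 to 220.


Σₖ₌16^220 k = Σₖ₌₁^220 k − Σₖ₌₁^15 k
= 220·221/2 − 15·16/2
= 24310 − 120 = 24190

Σk = 24190


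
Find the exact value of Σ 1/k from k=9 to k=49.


Σₖ₌9^49 1/k = 1/9 + 1/10 + 1/11 + ... + 1/49
= 5458496445241979692451/3099044504245996706400
≈ 1.7613

Sum = 5458496445241979692451/3099044504245996706400 ≈ 1.7613


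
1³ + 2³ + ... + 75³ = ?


n(n+1)/2 = 75×76/2 = 2850
Σk³ = 2850² = 8122500

Σk³ = 8122500


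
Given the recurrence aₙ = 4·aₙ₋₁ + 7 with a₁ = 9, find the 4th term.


Computing step by step:
a_1 = 9
a_2 = 43
a_3 = 179
a_4 = 723


a_4 = 723


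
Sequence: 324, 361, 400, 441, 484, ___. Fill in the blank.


Pattern: perfect squares: n²
Terms: 324, 361, 400, 441, 484
Next term = 529

Next term = 529


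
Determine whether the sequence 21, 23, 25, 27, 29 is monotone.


Differences: 2, 2, 2, 2
All differences > 0 → strictly INCREASING

Monotonically increasing


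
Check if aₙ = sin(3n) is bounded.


For all n, -1 ≤ sin(3n) ≤ 1, so -1 ≤ sin(3n) ≤ 1
Lower bound: -1, Upper bound: 1
The sequence IS bounded

Bounded (-1 ≤ aₙ ≤ 1)


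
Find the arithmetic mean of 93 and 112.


AM = (93 + 112)/2 = 205/2 = 102.5

AM = 102.5


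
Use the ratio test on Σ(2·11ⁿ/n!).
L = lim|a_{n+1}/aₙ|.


aₙ = 2·11^n/n!
a_{n+1}/aₙ = 11^(n+1)/(n+1)! × n!/11^n  (constant 2 cancels)
= 11/(n+1)
L = lim(n→∞) 11/(n+1) = 0
L < 1 → series CONVERGES

Converges (ratio test: L = 0 < 1)


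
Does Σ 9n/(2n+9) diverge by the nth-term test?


lim(n→∞) 9n/(2n+9) = 9/2 = 9/2  (divide numerator and denominator by n)
lim aₙ = 9/2 ≠ 0 → series DIVERGES

Diverges (lim aₙ = 9/2 ≠ 0)


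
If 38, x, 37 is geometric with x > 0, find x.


GM = √(38×37) = √1406 = 37.4967

GM = 37.4967


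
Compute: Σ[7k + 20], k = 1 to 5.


Σ(7k+20) = 7·Σk + 20·n
= 7·15 + 20·5
= 105 + 100 = 205

Σ = 205


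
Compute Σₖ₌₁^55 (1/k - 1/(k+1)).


Telescoping: adjacent terms cancel.
= 1/1 - 1/56
= 1 - 1/56 = 55/56

Sum = 55/56


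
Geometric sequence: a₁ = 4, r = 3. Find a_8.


aₙ = a₁·r^(n-1)
= 4×3^7
= 4×2187
= 8748

a_8 = 8748


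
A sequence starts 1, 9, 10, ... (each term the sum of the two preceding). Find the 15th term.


Computing iteratively: 1, 9, 10, 19, 29, 48, 77, 125, 202, 327, 529, 856, ...
a_15 = 3626

a_15 = 3626


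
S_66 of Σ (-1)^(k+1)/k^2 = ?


S = 1 - 1/4 + 1/9 - 1/16 + 1/25 - 1/36 + 1/49 - 1/64 ± ...
= 0.8224
(Full series converges to +π²/12 ≈ +0.8225)

S_66 = 0.8224


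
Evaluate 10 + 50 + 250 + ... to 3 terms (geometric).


Sₙ = 10×(5^3 - 1)/(5 - 1)
= 10×(125 - 1)/4
= 10×124/4
= 310

S_3 = 310


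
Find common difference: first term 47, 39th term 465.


d = (aₙ - a₁)/(n-1)
= (465 - 47)/(39-1)
= 418/38 = 11

d = 11


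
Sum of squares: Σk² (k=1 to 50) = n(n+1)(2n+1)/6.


n = 50
n(n+1)(2n+1)/6 = 50×51×101/6
= 257550/6 = 42925

Σk² = 42925


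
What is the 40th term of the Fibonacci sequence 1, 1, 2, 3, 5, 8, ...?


Fibonacci sequence: 1, 1, 2, 3, 5, 8, 13, 21, 34, 55, 89, ...
F(40) = 102334155

F(40) = 102334155


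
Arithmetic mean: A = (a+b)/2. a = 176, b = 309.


AM = (176 + 309)/2 = 485/2 = 242.5

AM = 242.5


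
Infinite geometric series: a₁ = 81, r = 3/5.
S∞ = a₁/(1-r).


S∞ = a₁/(1-r) = 81/(1 - 3/5)
= 81/(2/5)
= 405/2

S∞ = 405/2


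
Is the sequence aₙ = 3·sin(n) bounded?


For all n, -1 ≤ sin(n) ≤ 1, so -3 ≤ 3·sin(n) ≤ 3
Lower bound: -3, Upper bound: 3
The sequence IS bounded

Bounded (-3 ≤ aₙ ≤ 3)


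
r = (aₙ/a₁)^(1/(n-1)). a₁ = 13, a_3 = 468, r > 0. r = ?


r^(n-1) = aₙ/a₁
r^2 = 468/13 = 36
r = 36^(1/2)
= ±6; taking r > 0 gives r = 6

r = 6


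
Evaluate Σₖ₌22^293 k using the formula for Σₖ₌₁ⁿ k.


Σₖ₌22^293 k = Σₖ₌₁^293 k − Σₖ₌₁^21 k
= 293·294/2 − 21·22/2
= 43071 − 231 = 42840

Σk = 42840


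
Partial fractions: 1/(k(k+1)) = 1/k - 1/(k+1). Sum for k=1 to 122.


1/(k(k+1)) = 1/k - 1/(k+1) (partial fractions)
Telescoping: Σ = 1 - 1/123 = 122/123

Sum = 122/123


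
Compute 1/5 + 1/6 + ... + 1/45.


Σₖ₌5^45 1/k = 1/5 + 1/6 + 1/7 + ... + 1/45
= 3110637032899029427/1345655451257488800
≈ 2.3116

Sum = 3110637032899029427/1345655451257488800 ≈ 2.3116


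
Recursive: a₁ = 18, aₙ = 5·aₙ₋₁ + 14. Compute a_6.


Computing step by step:
a_1 = 18
a_2 = 104
a_3 = 534
a_4 = 2684
a_5 = 13434
a_6 = 67184


a_6 = 67184


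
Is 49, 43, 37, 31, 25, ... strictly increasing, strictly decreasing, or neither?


Differences: -6, -6, -6, -6
All differences < 0 → strictly DECREASING

Monotonically decreasing


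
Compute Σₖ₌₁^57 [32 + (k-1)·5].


aₙ = 32 + (57-1)×5 = 312
Sₙ = n(a₁+aₙ)/2 = 57×(32+312)/2
= 57×344/2 = 9804

S_57 = 9804


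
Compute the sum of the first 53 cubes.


n(n+1)/2 = 53×54/2 = 1431
Σk³ = 1431² = 2047761

Σk³ = 2047761


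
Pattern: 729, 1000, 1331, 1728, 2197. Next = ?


Pattern: perfect cubes: n³
Terms: 729, 1000, 1331, 1728, 2197
Next term = 2744

Next term = 2744


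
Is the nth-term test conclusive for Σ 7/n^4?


lim(n→∞) 7/n^4 = 0
lim aₙ = 0 → nth-term test is INCONCLUSIVE
(Need other tests; this is actually a convergent p-series with p=4 > 1)

Inconclusive (lim aₙ = 0; need another test)


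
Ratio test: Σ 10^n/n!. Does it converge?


aₙ = 10^n/n!
a_{n+1}/aₙ = 10^(n+1)/(n+1)! × n!/10^n
= 10/(n+1)
L = lim(n→∞) 10/(n+1) = 0
L < 1 → series CONVERGES

Converges (ratio test: L = 0 < 1)


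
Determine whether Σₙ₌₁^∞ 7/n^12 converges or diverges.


p-series test: Σ c/n^p converges if p > 1, diverges if p ≤ 1 (constant c > 0 doesn't affect convergence).
p = 12
12 > 1 → CONVERGES

Converges (p = 12 > 1)


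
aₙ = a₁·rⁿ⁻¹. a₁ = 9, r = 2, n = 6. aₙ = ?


aₙ = a₁·r^(n-1)
= 9×2^5
= 9×32
= 288

a_6 = 288


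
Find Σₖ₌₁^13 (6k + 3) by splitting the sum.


Σ(6k+3) = 6·Σk + 3·n
= 6·91 + 3·13
= 546 + 39 = 585

Σ = 585


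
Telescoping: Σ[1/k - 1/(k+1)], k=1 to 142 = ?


Telescoping: adjacent terms cancel.
= 1/1 - 1/143
= 1 - 1/143 = 142/143

Sum = 142/143


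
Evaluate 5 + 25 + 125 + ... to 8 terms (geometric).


Sₙ = 5×(5^8 - 1)/(5 - 1)
= 5×(390625 - 1)/4
= 5×390624/4
= 488280

S_8 = 488280


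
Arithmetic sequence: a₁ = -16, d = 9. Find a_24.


aₙ = a₁ + (n-1)d
= -16 + (24-1)×9
= -16 + 207
= 191

a_24 = 191


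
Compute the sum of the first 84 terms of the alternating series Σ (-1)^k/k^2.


S = -1 + 1/4 - 1/9 + 1/16 - 1/25 + 1/36 - 1/49 + 1/64 ± ...
= -0.8224
(Full series converges to -π²/12 ≈ -0.8225)

S_84 = -0.8224


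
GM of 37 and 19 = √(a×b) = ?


GM = √(37×19) = √703 = 26.5141

GM = 26.5141


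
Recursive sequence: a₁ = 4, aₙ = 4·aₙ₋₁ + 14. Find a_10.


Computing step by step:
a_1 = 4
a_2 = 30
a_3 = 134
a_4 = 550
a_5 = 2214
a_6 = 8870
a_7 = 35494
a_8 = 141990
a_9 = 567974
a_10 = 2271910


a_10 = 2271910


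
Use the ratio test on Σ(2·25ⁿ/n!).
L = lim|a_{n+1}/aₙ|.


aₙ = 2·25^n/n!
a_{n+1}/aₙ = 25^(n+1)/(n+1)! × n!/25^n  (constant 2 cancels)
= 25/(n+1)
L = lim(n→∞) 25/(n+1) = 0
L < 1 → series CONVERGES

Converges (ratio test: L = 0 < 1)


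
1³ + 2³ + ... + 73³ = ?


n(n+1)/2 = 73×74/2 = 2701
Σk³ = 2701² = 7295401

Σk³ = 7295401


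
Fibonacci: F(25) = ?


Fibonacci sequence: 1, 1, 2, 3, 5, 8, 13, 21, 34, 55, 89, ...
F(25) = 75025

F(25) = 75025


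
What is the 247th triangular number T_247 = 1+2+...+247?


n(n+1)/2 = 247×248/2 = 61256/2 = 30628

Σk = 30628


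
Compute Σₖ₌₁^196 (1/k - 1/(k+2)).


Telescoping with gap 2: two head and two tail terms survive.
= (1 + 1/2) - (1/197 + 1/198)
= 3/2 - 1/197 - 1/198 = 29057/19503

Sum = 29057/19503


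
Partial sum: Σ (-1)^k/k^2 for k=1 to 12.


S = -1 + 1/4 - 1/9 + 1/16 - 1/25 + 1/36 - 1/49 + 1/64 ± ...
= -0.8193
(Full series converges to -π²/12 ≈ -0.8225)

S_12 = -0.8193


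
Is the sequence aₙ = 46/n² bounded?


a₁ = 46, a₂ = 46/4, a₃ = 46/9, ...
0 < aₙ ≤ 46 for all n ≥ 1
The sequence IS bounded

Bounded (0 < aₙ ≤ 46)


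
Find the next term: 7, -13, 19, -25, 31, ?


Pattern: alternating sign, magnitude arithmetic (d=6)
Terms: 7, -13, 19, -25, 31
Next term = -37

Next term = -37


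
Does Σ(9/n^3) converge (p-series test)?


p-series test: Σ c/n^p converges if p > 1, diverges if p ≤ 1 (constant c > 0 doesn't affect convergence).
p = 3
3 > 1 → CONVERGES

Converges (p = 3 > 1)


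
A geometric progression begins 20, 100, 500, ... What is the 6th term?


aₙ = a₁·r^(n-1)
= 20×5^5
= 20×3125
= 62500

a_6 = 62500


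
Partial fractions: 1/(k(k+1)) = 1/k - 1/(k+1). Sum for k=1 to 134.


1/(k(k+1)) = 1/k - 1/(k+1) (partial fractions)
Telescoping: Σ = 1 - 1/135 = 134/135

Sum = 134/135


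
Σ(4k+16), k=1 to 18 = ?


Σ(4k+16) = 4·Σk + 16·n
= 4·171 + 16·18
= 684 + 288 = 972

Σ = 972


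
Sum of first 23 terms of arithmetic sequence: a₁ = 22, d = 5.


aₙ = 22 + (23-1)×5 = 132
Sₙ = n(a₁+aₙ)/2 = 23×(22+132)/2
= 23×154/2 = 1771

S_23 = 1771


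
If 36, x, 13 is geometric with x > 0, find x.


GM = √(36×13) = √468 = 21.6333

GM = 21.6333


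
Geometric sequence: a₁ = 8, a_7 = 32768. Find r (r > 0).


r^(n-1) = aₙ/a₁
r^6 = 32768/8 = 4096
r = 4096^(1/6)
= ±4; taking r > 0 gives r = 4

r = 4


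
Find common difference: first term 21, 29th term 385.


d = (aₙ - a₁)/(n-1)
= (385 - 21)/(29-1)
= 364/28 = 13

d = 13


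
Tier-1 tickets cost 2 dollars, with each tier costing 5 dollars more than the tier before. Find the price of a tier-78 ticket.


aₙ = a₁ + (n-1)d
= 2 + (78-1)×5
= 2 + 385
= 387

a_78 = 387


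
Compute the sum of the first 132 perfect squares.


n = 132
n(n+1)(2n+1)/6 = 132×133×265/6
= 4652340/6 = 775390

Σk² = 775390


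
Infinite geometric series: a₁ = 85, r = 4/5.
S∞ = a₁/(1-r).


S∞ = a₁/(1-r) = 85/(1 - 4/5)
= 85/(1/5)
= 425

S∞ = 425


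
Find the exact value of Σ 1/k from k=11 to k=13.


Σₖ₌11^13 1/k = 1/11 + 1/12 + 1/13
= 431/1716
≈ 0.2512

Sum = 431/1716 ≈ 0.2512


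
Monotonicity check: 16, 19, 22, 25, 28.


Differences: 3, 3, 3, 3
All differences > 0 → strictly INCREASING

Monotonically increasing


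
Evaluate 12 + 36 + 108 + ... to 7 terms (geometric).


Sₙ = 12×(3^7 - 1)/(3 - 1)
= 12×(2187 - 1)/2
= 12×2186/2
= 13116

S_7 = 13116


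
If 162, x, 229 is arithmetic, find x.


AM = (162 + 229)/2 = 391/2 = 195.5

AM = 195.5


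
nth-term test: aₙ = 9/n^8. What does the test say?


lim(n→∞) 9/n^8 = 0
lim aₙ = 0 → nth-term test is INCONCLUSIVE
(Need other tests; this is actually a convergent p-series with p=8 > 1)

Inconclusive (lim aₙ = 0; need another test)


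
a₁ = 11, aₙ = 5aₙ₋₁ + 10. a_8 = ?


Computing step by step:
a_1 = 11
a_2 = 65
a_3 = 335
a_4 = 1685
a_5 = 8435
a_6 = 42185
a_7 = 210935
a_8 = 1054685


a_8 = 1054685


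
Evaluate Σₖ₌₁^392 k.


n(n+1)/2 = 392×393/2 = 154056/2 = 77028

Σk = 77028


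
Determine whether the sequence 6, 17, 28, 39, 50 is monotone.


Differences: 11, 11, 11, 11
All differences > 0 → strictly INCREASING

Monotonically increasing


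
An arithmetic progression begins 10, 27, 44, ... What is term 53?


aₙ = a₁ + (n-1)d
= 10 + (53-1)×17
= 10 + 884
= 894

a_53 = 894


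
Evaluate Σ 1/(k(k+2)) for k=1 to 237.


1/(k(k+2)) = (1/2)·(1/k - 1/(k+2)) (partial fractions)
Telescoping: Σ = (1/2)·(1 + 1/2 - 1/238 - 1/239) = 42423/56882

Sum = 42423/56882


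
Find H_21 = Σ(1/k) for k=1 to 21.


H_21 = 1/1 + 1/2 + 1/3 + ... + 1/21
= 18858053/5173168
≈ 3.6454

H_21 = 18858053/5173168 ≈ 3.6454


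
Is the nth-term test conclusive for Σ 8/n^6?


lim(n→∞) 8/n^6 = 0
lim aₙ = 0 → nth-term test is INCONCLUSIVE
(Need other tests; this is actually a convergent p-series with p=6 > 1)

Inconclusive (lim aₙ = 0; need another test)


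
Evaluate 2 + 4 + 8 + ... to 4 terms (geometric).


Sₙ = 2×(2^4 - 1)/(2 - 1)
= 2×(16 - 1)/1
= 2×15/1
= 30

S_4 = 30


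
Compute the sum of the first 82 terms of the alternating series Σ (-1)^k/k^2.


S = -1 + 1/4 - 1/9 + 1/16 - 1/25 + 1/36 - 1/49 + 1/64 ± ...
= -0.8224
(Full series converges to -π²/12 ≈ -0.8225)

S_82 = -0.8224


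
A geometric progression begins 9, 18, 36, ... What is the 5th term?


aₙ = a₁·r^(n-1)
= 9×2^4
= 9×16
= 144

a_5 = 144


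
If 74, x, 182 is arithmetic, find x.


AM = (74 + 182)/2 = 256/2 = 128

AM = 128


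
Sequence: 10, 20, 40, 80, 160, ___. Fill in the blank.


Pattern: geometric (r=2)
Terms: 10, 20, 40, 80, 160
Next term = 320

Next term = 320


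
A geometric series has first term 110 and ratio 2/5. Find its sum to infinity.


S∞ = a₁/(1-r) = 110/(1 - 2/5)
= 110/(3/5)
= 550/3

S∞ = 550/3


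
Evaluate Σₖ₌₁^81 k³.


n(n+1)/2 = 81×82/2 = 3321
Σk³ = 3321² = 11029041

Σk³ = 11029041


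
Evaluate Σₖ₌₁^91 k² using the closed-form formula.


n = 91
n(n+1)(2n+1)/6 = 91×92×183/6
= 1532076/6 = 255346

Σk² = 255346


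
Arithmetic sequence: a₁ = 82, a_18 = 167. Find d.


d = (aₙ - a₁)/(n-1)
= (167 - 82)/(18-1)
= 85/17 = 5

d = 5


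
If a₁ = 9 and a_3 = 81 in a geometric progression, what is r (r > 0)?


r^(n-1) = aₙ/a₁
r^2 = 81/9 = 9
r = 9^(1/2)
= ±3; taking r > 0 gives r = 3

r = 3


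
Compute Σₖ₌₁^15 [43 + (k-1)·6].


aₙ = 43 + (15-1)×6 = 127
Sₙ = n(a₁+aₙ)/2 = 15×(43+127)/2
= 15×170/2 = 1275

S_15 = 1275


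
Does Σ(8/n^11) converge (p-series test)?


p-series test: Σ c/n^p converges if p > 1, diverges if p ≤ 1 (constant c > 0 doesn't affect convergence).
p = 11
11 > 1 → CONVERGES

Converges (p = 11 > 1)


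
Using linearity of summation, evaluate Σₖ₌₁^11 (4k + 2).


Σ(4k+2) = 4·Σk + 2·n
= 4·66 + 2·11
= 264 + 22 = 286

Σ = 286


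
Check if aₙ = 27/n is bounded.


a₁ = 27, a₂ = 27/2, a₃ = 27/3, ...
0 < aₙ ≤ 27 for all n ≥ 1
Lower bound: 0, Upper bound: 27
The sequence IS bounded

Bounded (0 < aₙ ≤ 27)


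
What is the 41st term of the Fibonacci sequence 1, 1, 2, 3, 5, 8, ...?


Fibonacci sequence: 1, 1, 2, 3, 5, 8, 13, 21, 34, 55, 89, ...
F(41) = 165580141

F(41) = 165580141


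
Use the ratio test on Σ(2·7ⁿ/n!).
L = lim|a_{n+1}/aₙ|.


aₙ = 2·7^n/n!
a_{n+1}/aₙ = 7^(n+1)/(n+1)! × n!/7^n  (constant 2 cancels)
= 7/(n+1)
L = lim(n→∞) 7/(n+1) = 0
L < 1 → series CONVERGES

Converges (ratio test: L = 0 < 1)


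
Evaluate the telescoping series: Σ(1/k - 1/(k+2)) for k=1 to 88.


Telescoping with gap 2: two head and two tail terms survive.
= (1 + 1/2) - (1/89 + 1/90)
= 3/2 - 1/89 - 1/90 = 5918/4005

Sum = 5918/4005


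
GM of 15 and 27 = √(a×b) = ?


GM = √(15×27) = √405 = 20.1246

GM = 20.1246
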